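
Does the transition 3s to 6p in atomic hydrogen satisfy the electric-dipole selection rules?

l: 0 → 1 (Δl = +1). Δl = ±1 ok.
All E1 selection rules are satisfied.

allowed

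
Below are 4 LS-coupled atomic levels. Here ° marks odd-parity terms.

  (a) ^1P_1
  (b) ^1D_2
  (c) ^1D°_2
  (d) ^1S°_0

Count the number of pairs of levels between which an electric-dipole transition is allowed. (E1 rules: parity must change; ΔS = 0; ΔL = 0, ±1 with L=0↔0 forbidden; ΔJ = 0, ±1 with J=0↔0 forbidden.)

3

(a)–(b): forbidden (parity).
(a)–(c): allowed.
(a)–(d): allowed.
(b)–(c): allowed.
(b)–(d): forbidden (ΔL, ΔJ).
(c)–(d): forbidden (parity, ΔL, ΔJ).
Allowed pairs: 3 of 6.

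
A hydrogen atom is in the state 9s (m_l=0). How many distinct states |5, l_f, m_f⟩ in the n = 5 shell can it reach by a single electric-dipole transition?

3

E1 requires Δl = ±1, so l_f ∈ {-1, 1}; with 0 ≤ l_f ≤ n_f−1 = 4, the allowed l_f values are {1}.
For l_f = 1: m_f ∈ {m_i−1, m_i, m_i+1} ∩ [−1, 1] = {-1, 0, 1} → 3 states.
Total: 3.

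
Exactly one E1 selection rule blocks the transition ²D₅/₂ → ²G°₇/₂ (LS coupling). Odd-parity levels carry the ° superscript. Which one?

Reading off the term symbols: S 1/2→1/2, L 2→4, J 5/2→7/2, parity even→odd.
Parity must change: even → odd — ✓.
ΔS = 0: S: 1/2 → 1/2 — ✓.
ΔL = 0, ±1 (not L=0↔0): L: 2 → 4, ΔL = +2 — ✗.
ΔJ = 0, ±1 (not J=0↔0): J: 5/2 → 7/2, ΔJ = +1 — ✓.

the ΔL = 0, ±1 rule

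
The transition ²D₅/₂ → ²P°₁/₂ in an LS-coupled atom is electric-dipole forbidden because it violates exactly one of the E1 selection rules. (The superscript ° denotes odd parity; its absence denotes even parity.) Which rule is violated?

the ΔJ = 0, ±1 rule

Initial level: S=1/2, L=2, J=5/2, parity even. Final level: S=1/2, L=1, J=1/2, parity odd.
ΔS = 0: S: 1/2 → 1/2 — satisfied.
ΔJ = 0, ±1 (not J=0↔0): J: 5/2 → 1/2, ΔJ = -2 — violated.
ΔL = 0, ±1 (not L=0↔0): L: 2 → 1, ΔL = -1 — satisfied.
Parity must change: even → odd — satisfied.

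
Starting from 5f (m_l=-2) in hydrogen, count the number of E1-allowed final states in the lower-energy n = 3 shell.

E1 requires Δl = ±1, so l_f ∈ {2, 4}; with 0 ≤ l_f ≤ n_f−1 = 2, the allowed l_f values are {2}.
For l_f = 2: m_f ∈ {m_i−1, m_i, m_i+1} ∩ [−2, 2] = {-2, -1} → 2 states.
Total: 2.

2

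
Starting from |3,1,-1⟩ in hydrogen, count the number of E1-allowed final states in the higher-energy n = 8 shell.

E1 requires Δl = ±1, so l_f ∈ {0, 2}; with 0 ≤ l_f ≤ n_f−1 = 7, the allowed l_f values are {0, 2}.
For l_f = 0: m_f ∈ {m_i−1, m_i, m_i+1} ∩ [−0, 0] = {0} → 1 state.
For l_f = 2: m_f ∈ {m_i−1, m_i, m_i+1} ∩ [−2, 2] = {-2, -1, 0} → 3 states.
Total: 4.

4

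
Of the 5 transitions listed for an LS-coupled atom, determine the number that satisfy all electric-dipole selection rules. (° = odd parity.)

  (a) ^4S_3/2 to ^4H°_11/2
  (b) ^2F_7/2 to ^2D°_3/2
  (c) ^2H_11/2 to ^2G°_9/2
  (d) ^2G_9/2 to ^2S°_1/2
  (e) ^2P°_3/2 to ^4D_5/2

1

(a) forbidden (ΔL, ΔJ fail)
(b) forbidden (ΔJ fails)
(c) allowed
(d) forbidden (ΔL, ΔJ fail)
(e) forbidden (ΔS fails)
Total allowed: 1 of 5.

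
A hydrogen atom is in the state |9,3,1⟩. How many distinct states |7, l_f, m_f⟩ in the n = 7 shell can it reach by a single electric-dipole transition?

E1 requires Δl = ±1, so l_f ∈ {2, 4}; with 0 ≤ l_f ≤ n_f−1 = 6, the allowed l_f values are {2, 4}.
For l_f = 2: m_f ∈ {m_i−1, m_i, m_i+1} ∩ [−2, 2] = {0, 1, 2} → 3 states.
For l_f = 4: m_f ∈ {m_i−1, m_i, m_i+1} ∩ [−4, 4] = {0, 1, 2} → 3 states.
Total: 6.

6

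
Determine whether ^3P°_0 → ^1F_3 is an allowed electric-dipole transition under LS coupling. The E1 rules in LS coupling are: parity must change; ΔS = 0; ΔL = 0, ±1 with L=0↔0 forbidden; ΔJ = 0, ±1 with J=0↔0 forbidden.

Reading off the term symbols: S 1→0, L 1→3, J 0→3, parity odd→even.
Parity must change: odd → even — ok.
ΔS = 0: S: 1 → 0 — fails.
ΔL = 0, ±1 (not L=0↔0): L: 1 → 3, ΔL = +2 — fails.
ΔJ = 0, ±1 (not J=0↔0): J: 0 → 3, ΔJ = +3 — fails.
Rule(s) violated: ΔS, ΔL, ΔJ.

forbidden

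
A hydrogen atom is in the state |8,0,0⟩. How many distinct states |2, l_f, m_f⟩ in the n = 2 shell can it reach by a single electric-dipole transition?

E1 requires Δl = ±1, so l_f ∈ {-1, 1}; with 0 ≤ l_f ≤ n_f−1 = 1, the allowed l_f values are {1}.
For l_f = 1: m_f ∈ {m_i−1, m_i, m_i+1} ∩ [−1, 1] = {-1, 0, 1} → 3 states.
Total: 3.

3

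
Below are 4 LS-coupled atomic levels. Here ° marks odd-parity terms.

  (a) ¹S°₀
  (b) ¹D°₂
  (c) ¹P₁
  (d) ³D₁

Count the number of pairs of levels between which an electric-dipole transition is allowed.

2

(a)–(b): forbidden (parity, ΔL, ΔJ).
(a)–(c): allowed.
(a)–(d): forbidden (ΔS, ΔL).
(b)–(c): allowed.
(b)–(d): forbidden (ΔS).
(c)–(d): forbidden (parity, ΔS).
Allowed pairs: 2 of 6.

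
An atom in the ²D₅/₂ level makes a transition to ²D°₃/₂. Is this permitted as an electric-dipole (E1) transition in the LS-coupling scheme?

Reading off the term symbols: S 1/2→1/2, L 2→2, J 5/2→3/2, parity even→odd.
ΔL = 0, ±1 (not L=0↔0): L: 2 → 2, ΔL = +0 — passes.
ΔJ = 0, ±1 (not J=0↔0): J: 5/2 → 3/2, ΔJ = -1 — passes.
ΔS = 0: S: 1/2 → 1/2 — passes.
Parity must change: even → odd — passes.
All four E1 rules are satisfied.

allowed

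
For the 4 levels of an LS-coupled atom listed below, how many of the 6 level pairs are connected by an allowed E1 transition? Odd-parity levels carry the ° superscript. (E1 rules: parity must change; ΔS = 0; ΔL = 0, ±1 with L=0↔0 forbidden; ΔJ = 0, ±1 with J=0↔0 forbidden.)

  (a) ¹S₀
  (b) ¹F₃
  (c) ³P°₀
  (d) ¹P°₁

(a)–(b): forbidden (parity, ΔL, ΔJ).
(a)–(c): forbidden (ΔS, ΔJ).
(a)–(d): allowed.
(b)–(c): forbidden (ΔS, ΔL, ΔJ).
(b)–(d): forbidden (ΔL, ΔJ).
(c)–(d): forbidden (parity, ΔS).
Allowed pairs: 1 of 6.

1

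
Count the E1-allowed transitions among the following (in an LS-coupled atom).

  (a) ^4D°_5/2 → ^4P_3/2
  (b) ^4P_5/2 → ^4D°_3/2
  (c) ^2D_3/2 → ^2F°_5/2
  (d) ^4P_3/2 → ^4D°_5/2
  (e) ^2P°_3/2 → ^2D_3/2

5

(a) allowed
(b) allowed
(c) allowed
(d) allowed
(e) allowed
Total allowed: 5 of 5.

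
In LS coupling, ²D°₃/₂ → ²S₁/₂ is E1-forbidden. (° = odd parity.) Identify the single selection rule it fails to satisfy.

the ΔL = 0, ±1 rule

Parity must change: odd → even — satisfied.
ΔS = 0: S: 1/2 → 1/2 — satisfied.
ΔL = 0, ±1 (not L=0↔0): L: 2 → 0, ΔL = -2 — violated.
ΔJ = 0, ±1 (not J=0↔0): J: 3/2 → 1/2, ΔJ = -1 — satisfied.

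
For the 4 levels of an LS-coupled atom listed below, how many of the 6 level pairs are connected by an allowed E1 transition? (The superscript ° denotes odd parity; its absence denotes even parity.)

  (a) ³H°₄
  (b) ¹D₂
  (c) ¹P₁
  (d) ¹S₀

(a)–(b): forbidden (ΔS, ΔL, ΔJ).
(a)–(c): forbidden (ΔS, ΔL, ΔJ).
(a)–(d): forbidden (ΔS, ΔL, ΔJ).
(b)–(c): forbidden (parity).
(b)–(d): forbidden (parity, ΔL, ΔJ).
(c)–(d): forbidden (parity).
Allowed pairs: 0 of 6.

0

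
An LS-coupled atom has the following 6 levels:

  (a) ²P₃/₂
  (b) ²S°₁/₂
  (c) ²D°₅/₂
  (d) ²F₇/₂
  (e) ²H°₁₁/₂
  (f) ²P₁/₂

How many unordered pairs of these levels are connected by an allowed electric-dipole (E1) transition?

(a)–(b): allowed.
(a)–(c): allowed.
(a)–(d): forbidden (parity, ΔL, ΔJ).
(a)–(e): forbidden (ΔL, ΔJ).
(a)–(f): forbidden (parity).
(b)–(c): forbidden (parity, ΔL, ΔJ).
(b)–(d): forbidden (ΔL, ΔJ).
(b)–(e): forbidden (parity, ΔL, ΔJ).
(b)–(f): allowed.
(c)–(d): allowed.
(c)–(e): forbidden (parity, ΔL, ΔJ).
(c)–(f): forbidden (ΔJ).
(d)–(e): forbidden (ΔL, ΔJ).
(d)–(f): forbidden (parity, ΔL, ΔJ).
(e)–(f): forbidden (ΔL, ΔJ).
Allowed pairs: 4 of 15.

4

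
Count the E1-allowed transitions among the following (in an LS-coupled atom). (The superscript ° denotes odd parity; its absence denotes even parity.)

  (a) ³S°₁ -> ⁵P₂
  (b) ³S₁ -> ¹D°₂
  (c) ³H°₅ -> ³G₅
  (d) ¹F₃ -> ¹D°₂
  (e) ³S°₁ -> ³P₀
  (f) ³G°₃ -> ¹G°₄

(a) forbidden (ΔS fails)
(b) forbidden (ΔS, ΔL fail)
(c) allowed
(d) allowed
(e) allowed
(f) forbidden (parity, ΔS fail)
Total allowed: 3 of 6.

3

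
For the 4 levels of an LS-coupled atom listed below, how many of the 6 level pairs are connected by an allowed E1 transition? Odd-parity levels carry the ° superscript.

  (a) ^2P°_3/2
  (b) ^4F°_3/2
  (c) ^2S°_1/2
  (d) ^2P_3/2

(a)–(b): forbidden (parity, ΔS, ΔL).
(a)–(c): forbidden (parity).
(a)–(d): allowed.
(b)–(c): forbidden (parity, ΔS, ΔL).
(b)–(d): forbidden (ΔS, ΔL).
(c)–(d): allowed.
Allowed pairs: 2 of 6.

2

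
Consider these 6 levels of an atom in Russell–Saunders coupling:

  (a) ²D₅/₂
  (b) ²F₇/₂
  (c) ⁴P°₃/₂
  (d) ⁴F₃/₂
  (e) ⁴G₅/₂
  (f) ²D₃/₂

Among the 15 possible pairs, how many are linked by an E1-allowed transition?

(a)–(b): forbidden (parity).
(a)–(c): forbidden (ΔS).
(a)–(d): forbidden (parity, ΔS).
(a)–(e): forbidden (parity, ΔS, ΔL).
(a)–(f): forbidden (parity).
(b)–(c): forbidden (ΔS, ΔL, ΔJ).
(b)–(d): forbidden (parity, ΔS, ΔJ).
(b)–(e): forbidden (parity, ΔS).
(b)–(f): forbidden (parity, ΔJ).
(c)–(d): forbidden (ΔL).
(c)–(e): forbidden (ΔL).
(c)–(f): forbidden (ΔS).
(d)–(e): forbidden (parity).
(d)–(f): forbidden (parity, ΔS).
(e)–(f): forbidden (parity, ΔS, ΔL).
Allowed pairs: 0 of 15.

0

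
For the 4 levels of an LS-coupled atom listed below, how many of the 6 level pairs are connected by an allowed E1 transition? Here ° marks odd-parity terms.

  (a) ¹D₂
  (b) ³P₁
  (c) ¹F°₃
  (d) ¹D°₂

(a)–(b): forbidden (parity, ΔS).
(a)–(c): allowed.
(a)–(d): allowed.
(b)–(c): forbidden (ΔS, ΔL, ΔJ).
(b)–(d): forbidden (ΔS).
(c)–(d): forbidden (parity).
Allowed pairs: 2 of 6.

2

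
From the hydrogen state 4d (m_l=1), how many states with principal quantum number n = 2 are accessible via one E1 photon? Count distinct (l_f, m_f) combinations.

E1 requires Δl = ±1, so l_f ∈ {1, 3}; with 0 ≤ l_f ≤ n_f−1 = 1, the allowed l_f values are {1}.
For l_f = 1: m_f ∈ {m_i−1, m_i, m_i+1} ∩ [−1, 1] = {0, 1} → 2 states.
Total: 2.

2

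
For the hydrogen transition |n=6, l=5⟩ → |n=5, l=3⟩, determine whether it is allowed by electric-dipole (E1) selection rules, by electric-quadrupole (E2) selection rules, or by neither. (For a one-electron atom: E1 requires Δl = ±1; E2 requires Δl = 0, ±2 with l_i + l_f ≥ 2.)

Δl = 3 − 5 = -2; l_i + l_f = 8.
E1 (Δl = ±1): not satisfied.
E2 (Δl = 0,±2, l_i+l_f ≥ 2): satisfied.

E2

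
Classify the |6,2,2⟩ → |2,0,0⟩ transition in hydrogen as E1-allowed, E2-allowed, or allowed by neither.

Δl = 0 − 2 = -2; l_i + l_f = 2.
Δm_l = -2.
E1 (Δl = ±1, |Δm_l| ≤ 1): not satisfied.
E2 (Δl = 0,±2, l_i+l_f ≥ 2, |Δm_l| ≤ 2): satisfied.

E2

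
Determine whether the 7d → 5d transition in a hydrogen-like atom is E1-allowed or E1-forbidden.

l: 2 → 2 (Δl = +0). Δl = ±1 violated.
The transition is electric-dipole forbidden.

forbidden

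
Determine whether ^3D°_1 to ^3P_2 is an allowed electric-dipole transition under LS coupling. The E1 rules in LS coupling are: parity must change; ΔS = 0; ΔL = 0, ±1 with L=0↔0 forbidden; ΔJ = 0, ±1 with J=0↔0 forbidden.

allowed

Parity must change: odd → even — ✓.
ΔS = 0: S: 1 → 1 — ✓.
ΔL = 0, ±1 (not L=0↔0): L: 2 → 1, ΔL = -1 — ✓.
ΔJ = 0, ±1 (not J=0↔0): J: 1 → 2, ΔJ = +1 — ✓.
All four E1 rules are satisfied.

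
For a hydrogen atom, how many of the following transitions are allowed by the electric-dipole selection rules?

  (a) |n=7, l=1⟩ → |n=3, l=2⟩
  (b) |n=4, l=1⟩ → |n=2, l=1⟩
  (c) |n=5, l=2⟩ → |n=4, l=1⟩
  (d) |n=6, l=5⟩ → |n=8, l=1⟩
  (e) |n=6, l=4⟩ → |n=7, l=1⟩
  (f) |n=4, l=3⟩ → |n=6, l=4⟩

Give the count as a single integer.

(a) allowed
(b) forbidden — Δl = +0 (E1 requires Δl = ±1)
(c) allowed
(d) forbidden — Δl = -4 (E1 requires Δl = ±1)
(e) forbidden — Δl = -3 (E1 requires Δl = ±1)
(f) allowed
Total allowed: 3 of 6.

3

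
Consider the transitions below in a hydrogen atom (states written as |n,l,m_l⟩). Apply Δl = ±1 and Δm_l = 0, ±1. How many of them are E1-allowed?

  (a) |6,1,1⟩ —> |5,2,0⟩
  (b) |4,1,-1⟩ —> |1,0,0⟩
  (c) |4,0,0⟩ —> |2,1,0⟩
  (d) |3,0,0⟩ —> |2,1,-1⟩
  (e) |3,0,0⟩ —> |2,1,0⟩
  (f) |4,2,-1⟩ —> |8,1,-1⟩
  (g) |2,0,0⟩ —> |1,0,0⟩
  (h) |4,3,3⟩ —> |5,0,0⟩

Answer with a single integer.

(a) allowed
(b) allowed
(c) allowed
(d) allowed
(e) allowed
(f) allowed
(g) forbidden — Δl = +0 (E1 requires Δl = ±1)
(h) forbidden — Δl = -3 (E1 requires Δl = ±1); Δm_l = -3 (E1 requires Δm_l = 0, ±1)
Total allowed: 6 of 8.

6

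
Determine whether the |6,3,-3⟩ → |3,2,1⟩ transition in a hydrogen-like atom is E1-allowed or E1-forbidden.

l: 3 → 2 (Δl = -1). Δl = ±1 ok.
m_l: -3 → 1 (Δm_l = +4). |Δm_l| ≤ 1 fails.
The transition is electric-dipole forbidden.

forbidden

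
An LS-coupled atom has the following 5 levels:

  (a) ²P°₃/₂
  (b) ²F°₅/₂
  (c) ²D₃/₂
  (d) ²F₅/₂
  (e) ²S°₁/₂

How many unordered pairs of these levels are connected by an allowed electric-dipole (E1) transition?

3

(a)–(b): forbidden (parity, ΔL).
(a)–(c): allowed.
(a)–(d): forbidden (ΔL).
(a)–(e): forbidden (parity).
(b)–(c): allowed.
(b)–(d): allowed.
(b)–(e): forbidden (parity, ΔL, ΔJ).
(c)–(d): forbidden (parity).
(c)–(e): forbidden (ΔL).
(d)–(e): forbidden (ΔL, ΔJ).
Allowed pairs: 3 of 10.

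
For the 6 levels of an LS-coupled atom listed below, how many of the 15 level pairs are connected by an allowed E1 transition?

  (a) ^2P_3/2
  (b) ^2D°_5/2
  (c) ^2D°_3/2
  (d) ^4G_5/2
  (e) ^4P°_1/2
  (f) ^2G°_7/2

2

(a)–(b): allowed.
(a)–(c): allowed.
(a)–(d): forbidden (parity, ΔS, ΔL).
(a)–(e): forbidden (ΔS).
(a)–(f): forbidden (ΔL, ΔJ).
(b)–(c): forbidden (parity).
(b)–(d): forbidden (ΔS, ΔL).
(b)–(e): forbidden (parity, ΔS, ΔJ).
(b)–(f): forbidden (parity, ΔL).
(c)–(d): forbidden (ΔS, ΔL).
(c)–(e): forbidden (parity, ΔS).
(c)–(f): forbidden (parity, ΔL, ΔJ).
(d)–(e): forbidden (ΔL, ΔJ).
(d)–(f): forbidden (ΔS).
(e)–(f): forbidden (parity, ΔS, ΔL, ΔJ).
Allowed pairs: 2 of 15.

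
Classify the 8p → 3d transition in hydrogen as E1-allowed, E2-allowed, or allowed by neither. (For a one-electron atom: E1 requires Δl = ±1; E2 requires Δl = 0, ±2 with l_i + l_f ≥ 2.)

Δl = 2 − 1 = +1; l_i + l_f = 3.
E1 (Δl = ±1): satisfied.
E2 (Δl = 0,±2, l_i+l_f ≥ 2): not satisfied.

E1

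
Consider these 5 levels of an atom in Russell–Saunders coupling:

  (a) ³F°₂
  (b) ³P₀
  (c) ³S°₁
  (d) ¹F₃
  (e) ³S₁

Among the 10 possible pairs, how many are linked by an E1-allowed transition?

(a)–(b): forbidden (ΔL, ΔJ).
(a)–(c): forbidden (parity, ΔL).
(a)–(d): forbidden (ΔS).
(a)–(e): forbidden (ΔL).
(b)–(c): allowed.
(b)–(d): forbidden (parity, ΔS, ΔL, ΔJ).
(b)–(e): forbidden (parity).
(c)–(d): forbidden (ΔS, ΔL, ΔJ).
(c)–(e): forbidden (ΔL).
(d)–(e): forbidden (parity, ΔS, ΔL, ΔJ).
Allowed pairs: 1 of 10.

1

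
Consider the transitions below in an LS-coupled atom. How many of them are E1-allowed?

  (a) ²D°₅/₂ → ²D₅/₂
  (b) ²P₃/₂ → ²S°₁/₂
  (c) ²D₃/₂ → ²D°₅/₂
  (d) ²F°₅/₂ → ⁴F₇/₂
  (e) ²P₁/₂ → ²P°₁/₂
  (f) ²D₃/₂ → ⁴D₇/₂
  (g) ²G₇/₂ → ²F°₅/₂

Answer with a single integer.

(a) allowed
(b) allowed
(c) allowed
(d) forbidden (ΔS fails)
(e) allowed
(f) forbidden (parity, ΔS, ΔJ fail)
(g) allowed
Total allowed: 5 of 7.

5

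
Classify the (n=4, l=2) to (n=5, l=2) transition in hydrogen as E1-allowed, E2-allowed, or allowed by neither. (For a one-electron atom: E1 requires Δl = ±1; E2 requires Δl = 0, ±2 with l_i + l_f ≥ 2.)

E2

Δl = 2 − 2 = +0; l_i + l_f = 4.
E1 (Δl = ±1): not satisfied.
E2 (Δl = 0,±2, l_i+l_f ≥ 2): satisfied.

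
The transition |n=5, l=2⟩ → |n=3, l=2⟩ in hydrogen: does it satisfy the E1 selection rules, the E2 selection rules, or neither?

Δl = 2 − 2 = +0; l_i + l_f = 4.
E1 (Δl = ±1): not satisfied.
E2 (Δl = 0,±2, l_i+l_f ≥ 2): satisfied.

E2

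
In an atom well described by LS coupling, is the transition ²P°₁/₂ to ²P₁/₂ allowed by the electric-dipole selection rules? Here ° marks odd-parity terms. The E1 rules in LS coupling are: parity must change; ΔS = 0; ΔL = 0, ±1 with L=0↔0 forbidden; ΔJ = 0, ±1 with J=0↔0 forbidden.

allowed

Reading off the term symbols: S 1/2→1/2, L 1→1, J 1/2→1/2, parity odd→even.
Parity must change: odd → even — passes.
ΔS = 0: S: 1/2 → 1/2 — passes.
ΔL = 0, ±1 (not L=0↔0): L: 1 → 1, ΔL = +0 — passes.
ΔJ = 0, ±1 (not J=0↔0): J: 1/2 → 1/2, ΔJ = +0 — passes.
All four E1 rules are satisfied.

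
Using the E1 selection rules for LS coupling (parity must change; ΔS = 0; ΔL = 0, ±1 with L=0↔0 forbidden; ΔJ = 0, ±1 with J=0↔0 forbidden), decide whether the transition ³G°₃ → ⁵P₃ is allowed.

forbidden

Reading off the term symbols: S 1→2, L 4→1, J 3→3, parity odd→even.
ΔJ = 0, ±1 (not J=0↔0): J: 3 → 3, ΔJ = +0 — ok.
Parity must change: odd → even — ok.
ΔS = 0: S: 1 → 2 — fails.
ΔL = 0, ±1 (not L=0↔0): L: 4 → 1, ΔL = -3 — fails.
Rule(s) violated: ΔS, ΔL.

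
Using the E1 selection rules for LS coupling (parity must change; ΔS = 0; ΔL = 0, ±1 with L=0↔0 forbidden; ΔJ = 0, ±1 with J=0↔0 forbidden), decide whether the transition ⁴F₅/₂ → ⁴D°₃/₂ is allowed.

Initial level: S=3/2, L=3, J=5/2, parity even. Final level: S=3/2, L=2, J=3/2, parity odd.
Parity must change: even → odd — satisfied.
ΔS = 0: S: 3/2 → 3/2 — satisfied.
ΔL = 0, ±1 (not L=0↔0): L: 3 → 2, ΔL = -1 — satisfied.
ΔJ = 0, ±1 (not J=0↔0): J: 5/2 → 3/2, ΔJ = -1 — satisfied.
All four E1 rules are satisfied.

allowed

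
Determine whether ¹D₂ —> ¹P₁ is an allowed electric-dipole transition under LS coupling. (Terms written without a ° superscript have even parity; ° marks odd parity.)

ΔJ = 0, ±1 (not J=0↔0): J: 2 → 1, ΔJ = -1 — passes.
ΔS = 0: S: 0 → 0 — passes.
Parity must change: even → even — fails.
ΔL = 0, ±1 (not L=0↔0): L: 2 → 1, ΔL = -1 — passes.
Rule(s) violated: parity.

forbidden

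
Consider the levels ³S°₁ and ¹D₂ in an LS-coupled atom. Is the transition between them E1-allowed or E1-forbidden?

Parity must change: odd → even — passes.
ΔL = 0, ±1 (not L=0↔0): L: 0 → 2, ΔL = +2 — fails.
ΔJ = 0, ±1 (not J=0↔0): J: 1 → 2, ΔJ = +1 — passes.
ΔS = 0: S: 1 → 0 — fails.
Rule(s) violated: ΔS, ΔL.

forbidden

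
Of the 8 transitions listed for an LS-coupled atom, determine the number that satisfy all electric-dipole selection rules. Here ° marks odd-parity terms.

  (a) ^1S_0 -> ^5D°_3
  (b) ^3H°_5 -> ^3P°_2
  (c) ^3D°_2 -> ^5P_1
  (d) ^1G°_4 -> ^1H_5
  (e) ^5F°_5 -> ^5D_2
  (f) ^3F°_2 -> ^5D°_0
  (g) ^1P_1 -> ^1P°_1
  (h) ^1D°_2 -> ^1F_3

(a) forbidden (ΔS, ΔL, ΔJ fail)
(b) forbidden (parity, ΔL, ΔJ fail)
(c) forbidden (ΔS fails)
(d) allowed
(e) forbidden (ΔJ fails)
(f) forbidden (parity, ΔS, ΔJ fail)
(g) allowed
(h) allowed
Total allowed: 3 of 8.

3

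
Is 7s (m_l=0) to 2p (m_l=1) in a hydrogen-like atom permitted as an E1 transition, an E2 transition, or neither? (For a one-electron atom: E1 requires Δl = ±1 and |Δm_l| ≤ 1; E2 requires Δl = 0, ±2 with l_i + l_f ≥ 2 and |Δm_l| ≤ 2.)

E1

Δl = 1 − 0 = +1; l_i + l_f = 1.
Δm_l = +1.
E1 (Δl = ±1, |Δm_l| ≤ 1): satisfied.
E2 (Δl = 0,±2, l_i+l_f ≥ 2, |Δm_l| ≤ 2): not satisfied.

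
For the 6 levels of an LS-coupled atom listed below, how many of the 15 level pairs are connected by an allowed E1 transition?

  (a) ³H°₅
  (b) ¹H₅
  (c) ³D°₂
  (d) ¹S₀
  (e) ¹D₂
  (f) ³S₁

(a)–(b): forbidden (ΔS).
(a)–(c): forbidden (parity, ΔL, ΔJ).
(a)–(d): forbidden (ΔS, ΔL, ΔJ).
(a)–(e): forbidden (ΔS, ΔL, ΔJ).
(a)–(f): forbidden (ΔL, ΔJ).
(b)–(c): forbidden (ΔS, ΔL, ΔJ).
(b)–(d): forbidden (parity, ΔL, ΔJ).
(b)–(e): forbidden (parity, ΔL, ΔJ).
(b)–(f): forbidden (parity, ΔS, ΔL, ΔJ).
(c)–(d): forbidden (ΔS, ΔL, ΔJ).
(c)–(e): forbidden (ΔS).
(c)–(f): forbidden (ΔL).
(d)–(e): forbidden (parity, ΔL, ΔJ).
(d)–(f): forbidden (parity, ΔS, ΔL).
(e)–(f): forbidden (parity, ΔS, ΔL).
Allowed pairs: 0 of 15.

0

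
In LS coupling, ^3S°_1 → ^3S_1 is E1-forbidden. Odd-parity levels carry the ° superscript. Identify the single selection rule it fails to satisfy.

Parity must change: odd → even — ok.
ΔS = 0: S: 1 → 1 — ok.
ΔL = 0, ±1 (not L=0↔0): L: 0 → 0, ΔL = +0 — fails.
ΔJ = 0, ±1 (not J=0↔0): J: 1 → 1, ΔJ = +0 — ok.

the L=0 ↔ L=0 exclusion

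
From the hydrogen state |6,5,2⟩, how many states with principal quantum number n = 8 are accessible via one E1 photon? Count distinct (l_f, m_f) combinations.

6

E1 requires Δl = ±1, so l_f ∈ {4, 6}; with 0 ≤ l_f ≤ n_f−1 = 7, the allowed l_f values are {4, 6}.
For l_f = 4: m_f ∈ {m_i−1, m_i, m_i+1} ∩ [−4, 4] = {1, 2, 3} → 3 states.
For l_f = 6: m_f ∈ {m_i−1, m_i, m_i+1} ∩ [−6, 6] = {1, 2, 3} → 3 states.
Total: 6.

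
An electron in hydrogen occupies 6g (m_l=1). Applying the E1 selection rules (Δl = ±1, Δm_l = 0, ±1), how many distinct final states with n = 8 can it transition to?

E1 requires Δl = ±1, so l_f ∈ {3, 5}; with 0 ≤ l_f ≤ n_f−1 = 7, the allowed l_f values are {3, 5}.
For l_f = 3: m_f ∈ {m_i−1, m_i, m_i+1} ∩ [−3, 3] = {0, 1, 2} → 3 states.
For l_f = 5: m_f ∈ {m_i−1, m_i, m_i+1} ∩ [−5, 5] = {0, 1, 2} → 3 states.
Total: 6.

6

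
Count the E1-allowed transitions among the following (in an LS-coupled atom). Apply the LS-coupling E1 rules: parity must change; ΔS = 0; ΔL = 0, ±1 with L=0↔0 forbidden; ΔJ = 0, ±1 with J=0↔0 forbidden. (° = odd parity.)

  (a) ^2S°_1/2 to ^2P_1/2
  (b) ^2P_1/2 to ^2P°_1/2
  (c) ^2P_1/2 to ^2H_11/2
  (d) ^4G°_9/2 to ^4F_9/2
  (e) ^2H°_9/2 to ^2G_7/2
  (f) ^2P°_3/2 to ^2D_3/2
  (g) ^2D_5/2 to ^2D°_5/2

6

(a) allowed
(b) allowed
(c) forbidden (parity, ΔL, ΔJ fail)
(d) allowed
(e) allowed
(f) allowed
(g) allowed
Total allowed: 6 of 7.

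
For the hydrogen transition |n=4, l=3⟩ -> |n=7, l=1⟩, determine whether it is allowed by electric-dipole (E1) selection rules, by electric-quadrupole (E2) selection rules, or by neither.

E2

Δl = 1 − 3 = -2; l_i + l_f = 4.
E1 (Δl = ±1): not satisfied.
E2 (Δl = 0,±2, l_i+l_f ≥ 2): satisfied.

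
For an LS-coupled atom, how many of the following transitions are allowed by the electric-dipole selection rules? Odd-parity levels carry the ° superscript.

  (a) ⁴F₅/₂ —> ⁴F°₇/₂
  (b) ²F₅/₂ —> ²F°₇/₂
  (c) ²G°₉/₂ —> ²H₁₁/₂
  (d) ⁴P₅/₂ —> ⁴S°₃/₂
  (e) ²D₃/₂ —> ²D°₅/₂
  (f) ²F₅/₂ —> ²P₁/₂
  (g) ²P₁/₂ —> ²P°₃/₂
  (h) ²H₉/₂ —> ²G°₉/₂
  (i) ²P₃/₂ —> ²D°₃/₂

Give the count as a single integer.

8

(a) allowed
(b) allowed
(c) allowed
(d) allowed
(e) allowed
(f) forbidden (parity, ΔL, ΔJ fail)
(g) allowed
(h) allowed
(i) allowed
Total allowed: 8 of 9.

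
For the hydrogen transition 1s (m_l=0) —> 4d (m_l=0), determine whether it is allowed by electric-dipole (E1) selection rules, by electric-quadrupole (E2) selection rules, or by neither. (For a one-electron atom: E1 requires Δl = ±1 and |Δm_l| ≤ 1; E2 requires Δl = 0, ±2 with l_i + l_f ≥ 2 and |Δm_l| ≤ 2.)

Δl = 2 − 0 = +2; l_i + l_f = 2.
Δm_l = +0.
E1 (Δl = ±1, |Δm_l| ≤ 1): not satisfied.
E2 (Δl = 0,±2, l_i+l_f ≥ 2, |Δm_l| ≤ 2): satisfied.

E2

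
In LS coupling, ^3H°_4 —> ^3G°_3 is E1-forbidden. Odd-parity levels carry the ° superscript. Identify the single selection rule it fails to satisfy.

parity

Parity must change: odd → odd — fails.
ΔS = 0: S: 1 → 1 — ok.
ΔL = 0, ±1 (not L=0↔0): L: 5 → 4, ΔL = -1 — ok.
ΔJ = 0, ±1 (not J=0↔0): J: 4 → 3, ΔJ = -1 — ok.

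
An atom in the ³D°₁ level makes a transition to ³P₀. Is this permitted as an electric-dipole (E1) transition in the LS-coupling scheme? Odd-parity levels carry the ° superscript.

allowed

Parity must change: odd → even — satisfied.
ΔS = 0: S: 1 → 1 — satisfied.
ΔL = 0, ±1 (not L=0↔0): L: 2 → 1, ΔL = -1 — satisfied.
ΔJ = 0, ±1 (not J=0↔0): J: 1 → 0, ΔJ = -1 — satisfied.
All four E1 rules are satisfied.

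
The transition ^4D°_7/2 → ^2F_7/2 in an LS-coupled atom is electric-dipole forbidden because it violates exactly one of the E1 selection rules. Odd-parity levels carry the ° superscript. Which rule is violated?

Initial level: S=3/2, L=2, J=7/2, parity odd. Final level: S=1/2, L=3, J=7/2, parity even.
Parity must change: odd → even — ✓.
ΔS = 0: S: 3/2 → 1/2 — ✗.
ΔL = 0, ±1 (not L=0↔0): L: 2 → 3, ΔL = +1 — ✓.
ΔJ = 0, ±1 (not J=0↔0): J: 7/2 → 7/2, ΔJ = +0 — ✓.

the ΔS = 0 rule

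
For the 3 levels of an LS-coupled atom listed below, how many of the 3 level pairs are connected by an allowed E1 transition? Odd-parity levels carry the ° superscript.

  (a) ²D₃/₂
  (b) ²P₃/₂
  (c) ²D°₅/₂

(a)–(b): forbidden (parity).
(a)–(c): allowed.
(b)–(c): allowed.
Allowed pairs: 2 of 3.

2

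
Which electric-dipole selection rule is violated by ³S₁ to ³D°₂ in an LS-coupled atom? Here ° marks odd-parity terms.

the ΔL = 0, ±1 rule

Reading off the term symbols: S 1→1, L 0→2, J 1→2, parity even→odd.
Parity must change: even → odd — satisfied.
ΔS = 0: S: 1 → 1 — satisfied.
ΔL = 0, ±1 (not L=0↔0): L: 0 → 2, ΔL = +2 — violated.
ΔJ = 0, ±1 (not J=0↔0): J: 1 → 2, ΔJ = +1 — satisfied.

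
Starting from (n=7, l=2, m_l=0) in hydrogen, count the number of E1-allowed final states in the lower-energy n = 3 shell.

E1 requires Δl = ±1, so l_f ∈ {1, 3}; with 0 ≤ l_f ≤ n_f−1 = 2, the allowed l_f values are {1}.
For l_f = 1: m_f ∈ {m_i−1, m_i, m_i+1} ∩ [−1, 1] = {-1, 0, 1} → 3 states.
Total: 3.

3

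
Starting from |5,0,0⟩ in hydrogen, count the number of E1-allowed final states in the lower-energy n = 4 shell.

E1 requires Δl = ±1, so l_f ∈ {-1, 1}; with 0 ≤ l_f ≤ n_f−1 = 3, the allowed l_f values are {1}.
For l_f = 1: m_f ∈ {m_i−1, m_i, m_i+1} ∩ [−1, 1] = {-1, 0, 1} → 3 states.
Total: 3.

3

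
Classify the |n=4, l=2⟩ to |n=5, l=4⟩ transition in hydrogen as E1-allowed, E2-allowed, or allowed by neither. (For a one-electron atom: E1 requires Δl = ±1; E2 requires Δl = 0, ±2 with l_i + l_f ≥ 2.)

E2

Δl = 4 − 2 = +2; l_i + l_f = 6.
E1 (Δl = ±1): not satisfied.
E2 (Δl = 0,±2, l_i+l_f ≥ 2): satisfied.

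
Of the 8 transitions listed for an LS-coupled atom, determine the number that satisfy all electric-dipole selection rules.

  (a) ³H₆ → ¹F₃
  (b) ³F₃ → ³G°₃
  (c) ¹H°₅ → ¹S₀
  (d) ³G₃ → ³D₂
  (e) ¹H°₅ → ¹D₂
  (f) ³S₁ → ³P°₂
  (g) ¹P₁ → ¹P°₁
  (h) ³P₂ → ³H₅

3

(a) forbidden (parity, ΔS, ΔL, ΔJ fail)
(b) allowed
(c) forbidden (ΔL, ΔJ fail)
(d) forbidden (parity, ΔL fail)
(e) forbidden (ΔL, ΔJ fail)
(f) allowed
(g) allowed
(h) forbidden (parity, ΔL, ΔJ fail)
Total allowed: 3 of 8.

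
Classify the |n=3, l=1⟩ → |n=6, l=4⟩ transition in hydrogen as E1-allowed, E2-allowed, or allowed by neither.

neither

Δl = 4 − 1 = +3; l_i + l_f = 5.
E1 (Δl = ±1): not satisfied.
E2 (Δl = 0,±2, l_i+l_f ≥ 2): not satisfied.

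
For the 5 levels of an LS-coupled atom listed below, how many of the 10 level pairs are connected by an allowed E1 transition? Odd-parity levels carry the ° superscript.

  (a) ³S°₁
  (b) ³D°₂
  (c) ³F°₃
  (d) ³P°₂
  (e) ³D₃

3

(a)–(b): forbidden (parity, ΔL).
(a)–(c): forbidden (parity, ΔL, ΔJ).
(a)–(d): forbidden (parity).
(a)–(e): forbidden (ΔL, ΔJ).
(b)–(c): forbidden (parity).
(b)–(d): forbidden (parity).
(b)–(e): allowed.
(c)–(d): forbidden (parity, ΔL).
(c)–(e): allowed.
(d)–(e): allowed.
Allowed pairs: 3 of 10.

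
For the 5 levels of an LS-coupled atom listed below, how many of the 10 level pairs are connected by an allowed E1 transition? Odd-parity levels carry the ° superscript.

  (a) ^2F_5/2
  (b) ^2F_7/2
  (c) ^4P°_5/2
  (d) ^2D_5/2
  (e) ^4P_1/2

0

(a)–(b): forbidden (parity).
(a)–(c): forbidden (ΔS, ΔL).
(a)–(d): forbidden (parity).
(a)–(e): forbidden (parity, ΔS, ΔL, ΔJ).
(b)–(c): forbidden (ΔS, ΔL).
(b)–(d): forbidden (parity).
(b)–(e): forbidden (parity, ΔS, ΔL, ΔJ).
(c)–(d): forbidden (ΔS).
(c)–(e): forbidden (ΔJ).
(d)–(e): forbidden (parity, ΔS, ΔJ).
Allowed pairs: 0 of 10.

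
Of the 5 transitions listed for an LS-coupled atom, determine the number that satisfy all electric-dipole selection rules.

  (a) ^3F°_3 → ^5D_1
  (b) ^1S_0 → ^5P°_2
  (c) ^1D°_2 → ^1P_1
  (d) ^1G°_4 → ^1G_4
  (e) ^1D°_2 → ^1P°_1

(a) forbidden (ΔS, ΔJ fail)
(b) forbidden (ΔS, ΔJ fail)
(c) allowed
(d) allowed
(e) forbidden (parity fails)
Total allowed: 2 of 5.

2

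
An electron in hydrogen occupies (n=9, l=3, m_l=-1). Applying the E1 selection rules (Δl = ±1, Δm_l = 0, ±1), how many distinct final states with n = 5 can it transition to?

6

E1 requires Δl = ±1, so l_f ∈ {2, 4}; with 0 ≤ l_f ≤ n_f−1 = 4, the allowed l_f values are {2, 4}.
For l_f = 2: m_f ∈ {m_i−1, m_i, m_i+1} ∩ [−2, 2] = {-2, -1, 0} → 3 states.
For l_f = 4: m_f ∈ {m_i−1, m_i, m_i+1} ∩ [−4, 4] = {-2, -1, 0} → 3 states.
Total: 6.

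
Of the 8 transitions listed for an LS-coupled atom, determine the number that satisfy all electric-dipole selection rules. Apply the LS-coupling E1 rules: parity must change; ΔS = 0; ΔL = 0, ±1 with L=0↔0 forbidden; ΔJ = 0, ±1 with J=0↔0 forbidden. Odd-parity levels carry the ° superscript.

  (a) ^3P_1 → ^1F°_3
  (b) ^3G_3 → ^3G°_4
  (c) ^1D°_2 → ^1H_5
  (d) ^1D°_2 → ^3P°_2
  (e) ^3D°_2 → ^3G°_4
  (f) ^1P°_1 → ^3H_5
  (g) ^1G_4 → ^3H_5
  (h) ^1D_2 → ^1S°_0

(a) forbidden (ΔS, ΔL, ΔJ fail)
(b) allowed
(c) forbidden (ΔL, ΔJ fail)
(d) forbidden (parity, ΔS fail)
(e) forbidden (parity, ΔL, ΔJ fail)
(f) forbidden (ΔS, ΔL, ΔJ fail)
(g) forbidden (parity, ΔS fail)
(h) forbidden (ΔL, ΔJ fail)
Total allowed: 1 of 8.

1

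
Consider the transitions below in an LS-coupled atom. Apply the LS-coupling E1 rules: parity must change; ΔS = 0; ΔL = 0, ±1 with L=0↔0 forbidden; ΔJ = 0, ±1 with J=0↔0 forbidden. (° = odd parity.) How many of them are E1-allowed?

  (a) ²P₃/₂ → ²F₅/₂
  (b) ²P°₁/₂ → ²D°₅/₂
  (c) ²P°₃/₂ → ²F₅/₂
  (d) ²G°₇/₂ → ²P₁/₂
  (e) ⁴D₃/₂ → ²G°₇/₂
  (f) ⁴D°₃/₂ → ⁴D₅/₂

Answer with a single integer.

(a) forbidden (parity, ΔL fail)
(b) forbidden (parity, ΔJ fail)
(c) forbidden (ΔL fails)
(d) forbidden (ΔL, ΔJ fail)
(e) forbidden (ΔS, ΔL, ΔJ fail)
(f) allowed
Total allowed: 1 of 6.

1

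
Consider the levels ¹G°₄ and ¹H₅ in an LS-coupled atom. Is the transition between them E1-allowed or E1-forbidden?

allowed

Parity must change: odd → even — ✓.
ΔS = 0: S: 0 → 0 — ✓.
ΔL = 0, ±1 (not L=0↔0): L: 4 → 5, ΔL = +1 — ✓.
ΔJ = 0, ±1 (not J=0↔0): J: 4 → 5, ΔJ = +1 — ✓.
All four E1 rules are satisfied.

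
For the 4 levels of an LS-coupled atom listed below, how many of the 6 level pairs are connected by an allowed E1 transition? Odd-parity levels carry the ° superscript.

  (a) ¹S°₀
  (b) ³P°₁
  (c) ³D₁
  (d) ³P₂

(a)–(b): forbidden (parity, ΔS).
(a)–(c): forbidden (ΔS, ΔL).
(a)–(d): forbidden (ΔS, ΔJ).
(b)–(c): allowed.
(b)–(d): allowed.
(c)–(d): forbidden (parity).
Allowed pairs: 2 of 6.

2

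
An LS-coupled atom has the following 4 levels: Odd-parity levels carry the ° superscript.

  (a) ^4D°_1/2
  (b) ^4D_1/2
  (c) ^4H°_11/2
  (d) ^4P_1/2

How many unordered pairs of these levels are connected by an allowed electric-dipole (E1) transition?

2

(a)–(b): allowed.
(a)–(c): forbidden (parity, ΔL, ΔJ).
(a)–(d): allowed.
(b)–(c): forbidden (ΔL, ΔJ).
(b)–(d): forbidden (parity).
(c)–(d): forbidden (ΔL, ΔJ).
Allowed pairs: 2 of 6.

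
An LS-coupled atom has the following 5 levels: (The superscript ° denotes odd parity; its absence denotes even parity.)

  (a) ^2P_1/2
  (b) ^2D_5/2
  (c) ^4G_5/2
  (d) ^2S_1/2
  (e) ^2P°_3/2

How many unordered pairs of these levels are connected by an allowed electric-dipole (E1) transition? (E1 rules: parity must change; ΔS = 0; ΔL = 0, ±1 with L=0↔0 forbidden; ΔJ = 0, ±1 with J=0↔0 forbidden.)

(a)–(b): forbidden (parity, ΔJ).
(a)–(c): forbidden (parity, ΔS, ΔL, ΔJ).
(a)–(d): forbidden (parity).
(a)–(e): allowed.
(b)–(c): forbidden (parity, ΔS, ΔL).
(b)–(d): forbidden (parity, ΔL, ΔJ).
(b)–(e): allowed.
(c)–(d): forbidden (parity, ΔS, ΔL, ΔJ).
(c)–(e): forbidden (ΔS, ΔL).
(d)–(e): allowed.
Allowed pairs: 3 of 10.

3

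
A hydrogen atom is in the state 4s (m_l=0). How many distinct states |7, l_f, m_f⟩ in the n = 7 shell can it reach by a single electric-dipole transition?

3

E1 requires Δl = ±1, so l_f ∈ {-1, 1}; with 0 ≤ l_f ≤ n_f−1 = 6, the allowed l_f values are {1}.
For l_f = 1: m_f ∈ {m_i−1, m_i, m_i+1} ∩ [−1, 1] = {-1, 0, 1} → 3 states.
Total: 3.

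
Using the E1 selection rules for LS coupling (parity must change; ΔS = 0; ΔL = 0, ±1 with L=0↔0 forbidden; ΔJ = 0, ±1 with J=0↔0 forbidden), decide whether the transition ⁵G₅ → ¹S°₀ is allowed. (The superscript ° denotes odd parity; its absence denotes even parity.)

Parity must change: even → odd — passes.
ΔS = 0: S: 2 → 0 — fails.
ΔL = 0, ±1 (not L=0↔0): L: 4 → 0, ΔL = -4 — fails.
ΔJ = 0, ±1 (not J=0↔0): J: 5 → 0, ΔJ = -5 — fails.
Rule(s) violated: ΔS, ΔL, ΔJ.

forbidden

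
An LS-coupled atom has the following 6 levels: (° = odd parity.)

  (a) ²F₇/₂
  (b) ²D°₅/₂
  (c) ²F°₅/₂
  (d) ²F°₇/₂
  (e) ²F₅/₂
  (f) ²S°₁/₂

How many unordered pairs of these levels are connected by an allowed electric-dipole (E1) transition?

(a)–(b): allowed.
(a)–(c): allowed.
(a)–(d): allowed.
(a)–(e): forbidden (parity).
(a)–(f): forbidden (ΔL, ΔJ).
(b)–(c): forbidden (parity).
(b)–(d): forbidden (parity).
(b)–(e): allowed.
(b)–(f): forbidden (parity, ΔL, ΔJ).
(c)–(d): forbidden (parity).
(c)–(e): allowed.
(c)–(f): forbidden (parity, ΔL, ΔJ).
(d)–(e): allowed.
(d)–(f): forbidden (parity, ΔL, ΔJ).
(e)–(f): forbidden (ΔL, ΔJ).
Allowed pairs: 6 of 15.

6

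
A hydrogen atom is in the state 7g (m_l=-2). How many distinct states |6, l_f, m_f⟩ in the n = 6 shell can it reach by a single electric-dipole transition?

E1 requires Δl = ±1, so l_f ∈ {3, 5}; with 0 ≤ l_f ≤ n_f−1 = 5, the allowed l_f values are {3, 5}.
For l_f = 3: m_f ∈ {m_i−1, m_i, m_i+1} ∩ [−3, 3] = {-3, -2, -1} → 3 states.
For l_f = 5: m_f ∈ {m_i−1, m_i, m_i+1} ∩ [−5, 5] = {-3, -2, -1} → 3 states.
Total: 6.

6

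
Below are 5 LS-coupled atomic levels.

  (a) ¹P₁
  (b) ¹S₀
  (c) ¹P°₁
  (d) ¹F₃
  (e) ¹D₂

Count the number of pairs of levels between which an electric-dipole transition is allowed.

3

(a)–(b): forbidden (parity).
(a)–(c): allowed.
(a)–(d): forbidden (parity, ΔL, ΔJ).
(a)–(e): forbidden (parity).
(b)–(c): allowed.
(b)–(d): forbidden (parity, ΔL, ΔJ).
(b)–(e): forbidden (parity, ΔL, ΔJ).
(c)–(d): forbidden (ΔL, ΔJ).
(c)–(e): allowed.
(d)–(e): forbidden (parity).
Allowed pairs: 3 of 10.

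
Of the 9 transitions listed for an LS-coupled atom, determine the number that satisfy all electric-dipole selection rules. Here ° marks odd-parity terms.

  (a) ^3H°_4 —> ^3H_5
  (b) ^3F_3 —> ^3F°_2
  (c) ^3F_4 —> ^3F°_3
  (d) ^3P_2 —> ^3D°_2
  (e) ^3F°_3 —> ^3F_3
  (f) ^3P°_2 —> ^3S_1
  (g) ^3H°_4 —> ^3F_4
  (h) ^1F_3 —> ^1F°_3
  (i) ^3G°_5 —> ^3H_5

(a) allowed
(b) allowed
(c) allowed
(d) allowed
(e) allowed
(f) allowed
(g) forbidden (ΔL fails)
(h) allowed
(i) allowed
Total allowed: 8 of 9.

8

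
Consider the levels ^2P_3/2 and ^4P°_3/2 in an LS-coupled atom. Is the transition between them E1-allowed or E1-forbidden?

forbidden

Parity must change: even → odd — satisfied.
ΔS = 0: S: 1/2 → 3/2 — violated.
ΔJ = 0, ±1 (not J=0↔0): J: 3/2 → 3/2, ΔJ = +0 — satisfied.
ΔL = 0, ±1 (not L=0↔0): L: 1 → 1, ΔL = +0 — satisfied.
Rule(s) violated: ΔS.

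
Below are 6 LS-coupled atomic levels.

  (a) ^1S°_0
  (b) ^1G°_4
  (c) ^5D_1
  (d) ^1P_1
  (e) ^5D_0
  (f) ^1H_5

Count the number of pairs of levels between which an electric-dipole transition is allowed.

(a)–(b): forbidden (parity, ΔL, ΔJ).
(a)–(c): forbidden (ΔS, ΔL).
(a)–(d): allowed.
(a)–(e): forbidden (ΔS, ΔL, ΔJ).
(a)–(f): forbidden (ΔL, ΔJ).
(b)–(c): forbidden (ΔS, ΔL, ΔJ).
(b)–(d): forbidden (ΔL, ΔJ).
(b)–(e): forbidden (ΔS, ΔL, ΔJ).
(b)–(f): allowed.
(c)–(d): forbidden (parity, ΔS).
(c)–(e): forbidden (parity).
(c)–(f): forbidden (parity, ΔS, ΔL, ΔJ).
(d)–(e): forbidden (parity, ΔS).
(d)–(f): forbidden (parity, ΔL, ΔJ).
(e)–(f): forbidden (parity, ΔS, ΔL, ΔJ).
Allowed pairs: 2 of 15.

2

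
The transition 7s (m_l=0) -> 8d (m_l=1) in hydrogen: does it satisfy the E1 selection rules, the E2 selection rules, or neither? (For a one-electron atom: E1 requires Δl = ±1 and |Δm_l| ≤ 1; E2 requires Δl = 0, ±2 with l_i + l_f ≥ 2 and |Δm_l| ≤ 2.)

E2

Δl = 2 − 0 = +2; l_i + l_f = 2.
Δm_l = +1.
E1 (Δl = ±1, |Δm_l| ≤ 1): not satisfied.
E2 (Δl = 0,±2, l_i+l_f ≥ 2, |Δm_l| ≤ 2): satisfied.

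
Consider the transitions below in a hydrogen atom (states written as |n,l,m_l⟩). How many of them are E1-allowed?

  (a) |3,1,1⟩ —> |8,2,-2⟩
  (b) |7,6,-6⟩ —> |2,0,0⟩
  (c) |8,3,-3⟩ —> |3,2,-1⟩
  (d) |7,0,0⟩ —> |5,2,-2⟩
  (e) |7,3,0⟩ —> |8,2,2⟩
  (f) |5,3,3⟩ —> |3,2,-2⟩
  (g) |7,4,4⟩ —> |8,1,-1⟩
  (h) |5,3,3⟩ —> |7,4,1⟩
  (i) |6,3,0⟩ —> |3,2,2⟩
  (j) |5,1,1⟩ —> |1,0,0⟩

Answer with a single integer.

1

(a) forbidden — Δm_l = -3 (E1 requires Δm_l = 0, ±1)
(b) forbidden — Δl = -6 (E1 requires Δl = ±1); Δm_l = +6 (E1 requires Δm_l = 0, ±1)
(c) forbidden — Δm_l = +2 (E1 requires Δm_l = 0, ±1)
(d) forbidden — Δl = +2 (E1 requires Δl = ±1); Δm_l = -2 (E1 requires Δm_l = 0, ±1)
(e) forbidden — Δm_l = +2 (E1 requires Δm_l = 0, ±1)
(f) forbidden — Δm_l = -5 (E1 requires Δm_l = 0, ±1)
(g) forbidden — Δl = -3 (E1 requires Δl = ±1); Δm_l = -5 (E1 requires Δm_l = 0, ±1)
(h) forbidden — Δm_l = -2 (E1 requires Δm_l = 0, ±1)
(i) forbidden — Δm_l = +2 (E1 requires Δm_l = 0, ±1)
(j) allowed
Total allowed: 1 of 10.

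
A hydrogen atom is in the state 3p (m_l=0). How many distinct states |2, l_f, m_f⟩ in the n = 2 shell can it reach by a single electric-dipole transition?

E1 requires Δl = ±1, so l_f ∈ {0, 2}; with 0 ≤ l_f ≤ n_f−1 = 1, the allowed l_f values are {0}.
For l_f = 0: m_f ∈ {m_i−1, m_i, m_i+1} ∩ [−0, 0] = {0} → 1 state.
Total: 1.

1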